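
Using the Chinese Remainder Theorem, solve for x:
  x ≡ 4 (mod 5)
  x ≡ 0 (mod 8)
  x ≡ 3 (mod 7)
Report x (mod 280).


Moduli 5, 8, 7 are pairwise coprime; by CRT there is a unique solution modulo M = 5 · 8 · 7 = 280.
Solve pairwise, accumulating the modulus:
  Start with x ≡ 4 (mod 5).
  Combine with x ≡ 0 (mod 8): since gcd(5, 8) = 1, we get a unique residue mod 40.
    Write x = 4 + 5·t and substitute into x ≡ 0 (mod 8): 5·t ≡ 0 − 4 = -4 (mod 8).
    Reduce coefficients mod 8: 5·t ≡ 4 (mod 8).
    The inverse of 5 mod 8 is 5 (since 5·5 = 25 = 3·8 + 1), so t ≡ 5·4 = 20 ≡ 4 (mod 8).
    Then x = 4 + 5·4 = 24, valid modulo lcm(5, 8) = 40: x ≡ 24 (mod 40).
  Combine with x ≡ 3 (mod 7): since gcd(40, 7) = 1, we get a unique residue mod 280.
    Write x = 24 + 40·t and substitute into x ≡ 3 (mod 7): 40·t ≡ 3 − 24 = -21 (mod 7).
    Reduce coefficients mod 7: 5·t ≡ 0 (mod 7).
    The inverse of 5 mod 7 is 3 (since 5·3 = 15 = 2·7 + 1), so t ≡ 3·0 = 0 ≡ 0 (mod 7).
    Then x = 24 + 40·0 = 24, valid modulo lcm(40, 7) = 280: x ≡ 24 (mod 280).
Verify: 24 mod 5 = 4 ✓, 24 mod 8 = 0 ✓, 24 mod 7 = 3 ✓.

x ≡ 24 (mod 280).


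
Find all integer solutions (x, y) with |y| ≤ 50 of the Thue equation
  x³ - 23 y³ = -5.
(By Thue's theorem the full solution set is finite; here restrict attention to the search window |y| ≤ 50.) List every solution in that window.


The equation is x³ - 23y³ = -5. For fixed y, x³ = 23·y³ − 5, so a solution requires the RHS to be a perfect cube.
Strategy: iterate y from -50 to 50, compute RHS = 23·y³ − 5, and check whether it is a (positive or negative) perfect cube.
Check small values of y:
  y = 0: RHS = -5 is not a perfect cube.
  y = 1: RHS = 18 is not a perfect cube.
  y = -1: RHS = -28 is not a perfect cube.
  y = 2: RHS = 179 is not a perfect cube.
  y = -2: RHS = -189 is not a perfect cube.
  y = 3: RHS = 616 is not a perfect cube.
  y = -3: RHS = -626 is not a perfect cube.
Continuing the search up to |y| = 50 finds no solutions either.
No (x, y) in the scanned range satisfies the equation.

No integer solutions with |y| ≤ 50.


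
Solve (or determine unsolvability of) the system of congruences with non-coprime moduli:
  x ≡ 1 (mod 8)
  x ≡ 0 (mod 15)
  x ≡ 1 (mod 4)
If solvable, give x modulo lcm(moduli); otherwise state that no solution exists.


Moduli 8, 15, 4 are not pairwise coprime, so CRT works modulo lcm(m_i) when all pairwise compatibility conditions hold.
Pairwise compatibility: gcd(m_i, m_j) must divide a_i - a_j for every pair.
Merge one congruence at a time:
  Start: x ≡ 1 (mod 8).
  Combine with x ≡ 0 (mod 15): gcd(8, 15) = 1; 0 - 1 = -1, which IS divisible by 1, so compatible.
    Write x = 1 + 8·t and substitute into x ≡ 0 (mod 15): 8·t ≡ 0 − 1 = -1 (mod 15).
    Reduce coefficients mod 15: 8·t ≡ 14 (mod 15).
    The inverse of 8 mod 15 is 2 (since 8·2 = 16 = 1·15 + 1), so t ≡ 2·14 = 28 ≡ 13 (mod 15).
    Then x = 1 + 8·13 = 105, valid modulo lcm(8, 15) = 120: x ≡ 105 (mod 120).
  Combine with x ≡ 1 (mod 4): gcd(120, 4) = 4; 1 - 105 = -104, which IS divisible by 4, so compatible.
    Write x = 105 + 120·t and substitute into x ≡ 1 (mod 4): 120·t ≡ 1 − 105 = -104 (mod 4).
    Divide the congruence (and modulus) by g = 4: 30·t ≡ -26 (mod 1).
    Modulo 1 every t works; take t = 0.
    Then x = 105 + 120·0 = 105, valid modulo lcm(120, 4) = 120: x ≡ 105 (mod 120).
Verify: 105 mod 8 = 1, 105 mod 15 = 0, 105 mod 4 = 1.

x ≡ 105 (mod 120).


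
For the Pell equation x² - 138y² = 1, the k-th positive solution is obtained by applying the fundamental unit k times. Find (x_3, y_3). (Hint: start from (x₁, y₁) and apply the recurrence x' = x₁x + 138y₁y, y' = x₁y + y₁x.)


Step 1: Find the fundamental solution (x₁, y₁) of x² - 138y² = 1.
  Expand √138 as a continued fraction. a₀ = ⌊√138⌋ = 11; iterate m_{k+1} = d_k·a_k − m_k, d_{k+1} = (138 − m_{k+1}²)/d_k, a_{k+1} = ⌊(a₀ + m_{k+1})/d_{k+1}⌋ (starting m₀ = 0, d₀ = 1), with convergents p_k = a_k·p_{k-1} + p_{k-2}, q_k = a_k·q_{k-1} + q_{k-2} (p₋₁ = 1, q₋₁ = 0):
  k = 0: a₀ = 11; p₀/q₀ = 11/1; p₀² − 138·q₀² = 121 − 138 = -17.
  k = 1: m = 11, d = 17, a = ⌊(11 + 11)/17⌋ = 1; p/q = (1·11 + 1)/(1·1 + 0) = 12/1; p² − 138·q² = 144 − 138 = 6.
  k = 2: m = 6, d = 6, a = ⌊(11 + 6)/6⌋ = 2; p/q = (2·12 + 11)/(2·1 + 1) = 35/3; p² − 138·q² = 1225 − 1242 = -17.
  k = 3: m = 6, d = 17, a = ⌊(11 + 6)/17⌋ = 1; p/q = (1·35 + 12)/(1·3 + 1) = 47/4; p² − 138·q² = 2209 − 2208 = 1.
  The first convergent with p² − 138·q² = 1 gives the fundamental solution (x₁, y₁) = (47, 4).
Step 2: Apply the recurrence (x_{n+1}, y_{n+1}) = (x₁x_n + 138y₁y_n, x₁y_n + y₁x_n) repeatedly.
  From (x_1, y_1) = (47, 4): x_2 = 47·47 + 138·4·4 = 4417; y_2 = 47·4 + 4·47 = 376.
  From (x_2, y_2) = (4417, 376): x_3 = 47·4417 + 138·4·376 = 415151; y_3 = 47·376 + 4·4417 = 35340.
Step 3: Verify x_3² - 138·y_3² = 172350352801 - 172350352800 = 1 (should be 1). ✓

(x_1, y_1) = (47, 4); (x_3, y_3) = (415151, 35340).


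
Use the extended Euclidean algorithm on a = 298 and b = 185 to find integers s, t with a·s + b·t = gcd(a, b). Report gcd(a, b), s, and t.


Euclidean algorithm on (298, 185) — divide until remainder is 0:
  298 = 1 · 185 + 113
  185 = 1 · 113 + 72
  113 = 1 · 72 + 41
  72 = 1 · 41 + 31
  41 = 1 · 31 + 10
  31 = 3 · 10 + 1
  10 = 10 · 1 + 0
gcd(298, 185) = 1.
Track Bezout coefficients alongside the remainders: start with r₀ = 298 = a·1 + b·0 (s = 1, t = 0) and r₁ = 185 = a·0 + b·1 (s = 0, t = 1); each new remainder r_{k+1} = r_{k-1} − q_k·r_k inherits s_{k+1} = s_{k-1} − q_k·s_k, t_{k+1} = t_{k-1} − q_k·t_k, so r_k = a·s_k + b·t_k at every step:
  q = 1: r = 113, s = 1 − 1·0 = 1, t = 0 − 1·1 = -1  (check: 298·1 + 185·(-1) = 113)
  q = 1: r = 72, s = 0 − 1·1 = -1, t = 1 − 1·(-1) = 2  (check: 298·(-1) + 185·2 = 72)
  q = 1: r = 41, s = 1 − 1·(-1) = 2, t = -1 − 1·2 = -3  (check: 298·2 + 185·(-3) = 41)
  q = 1: r = 31, s = -1 − 1·2 = -3, t = 2 − 1·(-3) = 5  (check: 298·(-3) + 185·5 = 31)
  q = 1: r = 10, s = 2 − 1·(-3) = 5, t = -3 − 1·5 = -8  (check: 298·5 + 185·(-8) = 10)
  q = 3: r = 1, s = -3 − 3·5 = -18, t = 5 − 3·(-8) = 29  (check: 298·(-18) + 185·29 = 1)
The row with r = 1 (the gcd) gives the Bezout coefficients s = -18, t = 29.
Result: 298 · (-18) + 185 · (29) = 1.

gcd(298, 185) = 1; s = -18, t = 29 (check: 298·(-18) + 185·29 = 1).


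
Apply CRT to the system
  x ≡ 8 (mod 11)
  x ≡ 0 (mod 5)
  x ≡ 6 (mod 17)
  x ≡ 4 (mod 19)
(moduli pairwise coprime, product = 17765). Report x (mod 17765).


Product of moduli M = 11 · 5 · 17 · 19 = 17765.
Merge one congruence at a time:
  Start: x ≡ 8 (mod 11).
  Combine with x ≡ 0 (mod 5); new modulus lcm = 55.
    Write x = 8 + 11·t and substitute into x ≡ 0 (mod 5): 11·t ≡ 0 − 8 = -8 (mod 5).
    Reduce coefficients mod 5: 1·t ≡ 2 (mod 5).
    So t ≡ 2 (mod 5).
    Then x = 8 + 11·2 = 30, valid modulo lcm(11, 5) = 55: x ≡ 30 (mod 55).
  Combine with x ≡ 6 (mod 17); new modulus lcm = 935.
    Write x = 30 + 55·t and substitute into x ≡ 6 (mod 17): 55·t ≡ 6 − 30 = -24 (mod 17).
    Reduce coefficients mod 17: 4·t ≡ 10 (mod 17).
    The inverse of 4 mod 17 is 13 (since 4·13 = 52 = 3·17 + 1), so t ≡ 13·10 = 130 ≡ 11 (mod 17).
    Then x = 30 + 55·11 = 635, valid modulo lcm(55, 17) = 935: x ≡ 635 (mod 935).
  Combine with x ≡ 4 (mod 19); new modulus lcm = 17765.
    Write x = 635 + 935·t and substitute into x ≡ 4 (mod 19): 935·t ≡ 4 − 635 = -631 (mod 19).
    Reduce coefficients mod 19: 4·t ≡ 15 (mod 19).
    The inverse of 4 mod 19 is 5 (since 4·5 = 20 = 1·19 + 1), so t ≡ 5·15 = 75 ≡ 18 (mod 19).
    Then x = 635 + 935·18 = 17465, valid modulo lcm(935, 19) = 17765: x ≡ 17465 (mod 17765).
Verify against each original: 17465 mod 11 = 8, 17465 mod 5 = 0, 17465 mod 17 = 6, 17465 mod 19 = 4.

x ≡ 17465 (mod 17765).


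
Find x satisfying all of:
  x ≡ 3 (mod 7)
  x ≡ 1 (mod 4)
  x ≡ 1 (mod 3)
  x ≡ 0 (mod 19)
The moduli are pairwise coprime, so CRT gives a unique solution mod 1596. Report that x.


Product of moduli M = 7 · 4 · 3 · 19 = 1596.
Merge one congruence at a time:
  Start: x ≡ 3 (mod 7).
  Combine with x ≡ 1 (mod 4); new modulus lcm = 28.
    Write x = 3 + 7·t and substitute into x ≡ 1 (mod 4): 7·t ≡ 1 − 3 = -2 (mod 4).
    Reduce coefficients mod 4: 3·t ≡ 2 (mod 4).
    The inverse of 3 mod 4 is 3 (since 3·3 = 9 = 2·4 + 1), so t ≡ 3·2 = 6 ≡ 2 (mod 4).
    Then x = 3 + 7·2 = 17, valid modulo lcm(7, 4) = 28: x ≡ 17 (mod 28).
  Combine with x ≡ 1 (mod 3); new modulus lcm = 84.
    Write x = 17 + 28·t and substitute into x ≡ 1 (mod 3): 28·t ≡ 1 − 17 = -16 (mod 3).
    Reduce coefficients mod 3: 1·t ≡ 2 (mod 3).
    So t ≡ 2 (mod 3).
    Then x = 17 + 28·2 = 73, valid modulo lcm(28, 3) = 84: x ≡ 73 (mod 84).
  Combine with x ≡ 0 (mod 19); new modulus lcm = 1596.
    Write x = 73 + 84·t and substitute into x ≡ 0 (mod 19): 84·t ≡ 0 − 73 = -73 (mod 19).
    Reduce coefficients mod 19: 8·t ≡ 3 (mod 19).
    The inverse of 8 mod 19 is 12 (since 8·12 = 96 = 5·19 + 1), so t ≡ 12·3 = 36 ≡ 17 (mod 19).
    Then x = 73 + 84·17 = 1501, valid modulo lcm(84, 19) = 1596: x ≡ 1501 (mod 1596).
Verify against each original: 1501 mod 7 = 3, 1501 mod 4 = 1, 1501 mod 3 = 1, 1501 mod 19 = 0.

x ≡ 1501 (mod 1596).


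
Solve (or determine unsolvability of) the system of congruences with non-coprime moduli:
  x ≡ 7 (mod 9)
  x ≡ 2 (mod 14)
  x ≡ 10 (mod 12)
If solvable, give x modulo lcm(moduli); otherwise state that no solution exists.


Moduli 9, 14, 12 are not pairwise coprime, so CRT works modulo lcm(m_i) when all pairwise compatibility conditions hold.
Pairwise compatibility: gcd(m_i, m_j) must divide a_i - a_j for every pair.
Merge one congruence at a time:
  Start: x ≡ 7 (mod 9).
  Combine with x ≡ 2 (mod 14): gcd(9, 14) = 1; 2 - 7 = -5, which IS divisible by 1, so compatible.
    Write x = 7 + 9·t and substitute into x ≡ 2 (mod 14): 9·t ≡ 2 − 7 = -5 (mod 14).
    Reduce coefficients mod 14: 9·t ≡ 9 (mod 14).
    The inverse of 9 mod 14 is 11 (since 9·11 = 99 = 7·14 + 1), so t ≡ 11·9 = 99 ≡ 1 (mod 14).
    Then x = 7 + 9·1 = 16, valid modulo lcm(9, 14) = 126: x ≡ 16 (mod 126).
  Combine with x ≡ 10 (mod 12): gcd(126, 12) = 6; 10 - 16 = -6, which IS divisible by 6, so compatible.
    Write x = 16 + 126·t and substitute into x ≡ 10 (mod 12): 126·t ≡ 10 − 16 = -6 (mod 12).
    Divide the congruence (and modulus) by g = 6: 21·t ≡ -1 (mod 2).
    Reduce coefficients mod 2: 1·t ≡ 1 (mod 2).
    So t ≡ 1 (mod 2).
    Then x = 16 + 126·1 = 142, valid modulo lcm(126, 12) = 252: x ≡ 142 (mod 252).
Verify: 142 mod 9 = 7, 142 mod 14 = 2, 142 mod 12 = 10.

x ≡ 142 (mod 252).


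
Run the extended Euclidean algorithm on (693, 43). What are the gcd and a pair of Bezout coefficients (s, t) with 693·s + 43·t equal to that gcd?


Euclidean algorithm on (693, 43) — divide until remainder is 0:
  693 = 16 · 43 + 5
  43 = 8 · 5 + 3
  5 = 1 · 3 + 2
  3 = 1 · 2 + 1
  2 = 2 · 1 + 0
gcd(693, 43) = 1.
Track Bezout coefficients alongside the remainders: start with r₀ = 693 = a·1 + b·0 (s = 1, t = 0) and r₁ = 43 = a·0 + b·1 (s = 0, t = 1); each new remainder r_{k+1} = r_{k-1} − q_k·r_k inherits s_{k+1} = s_{k-1} − q_k·s_k, t_{k+1} = t_{k-1} − q_k·t_k, so r_k = a·s_k + b·t_k at every step:
  q = 16: r = 5, s = 1 − 16·0 = 1, t = 0 − 16·1 = -16  (check: 693·1 + 43·(-16) = 5)
  q = 8: r = 3, s = 0 − 8·1 = -8, t = 1 − 8·(-16) = 129  (check: 693·(-8) + 43·129 = 3)
  q = 1: r = 2, s = 1 − 1·(-8) = 9, t = -16 − 1·129 = -145  (check: 693·9 + 43·(-145) = 2)
  q = 1: r = 1, s = -8 − 1·9 = -17, t = 129 − 1·(-145) = 274  (check: 693·(-17) + 43·274 = 1)
The row with r = 1 (the gcd) gives the Bezout coefficients s = -17, t = 274.
Result: 693 · (-17) + 43 · (274) = 1.

gcd(693, 43) = 1; s = -17, t = 274 (check: 693·(-17) + 43·274 = 1).


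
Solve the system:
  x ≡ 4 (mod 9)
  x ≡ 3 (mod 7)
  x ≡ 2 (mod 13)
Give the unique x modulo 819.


Moduli 9, 7, 13 are pairwise coprime; by CRT there is a unique solution modulo M = 9 · 7 · 13 = 819.
Solve pairwise, accumulating the modulus:
  Start with x ≡ 4 (mod 9).
  Combine with x ≡ 3 (mod 7): since gcd(9, 7) = 1, we get a unique residue mod 63.
    Write x = 4 + 9·t and substitute into x ≡ 3 (mod 7): 9·t ≡ 3 − 4 = -1 (mod 7).
    Reduce coefficients mod 7: 2·t ≡ 6 (mod 7).
    The inverse of 2 mod 7 is 4 (since 2·4 = 8 = 1·7 + 1), so t ≡ 4·6 = 24 ≡ 3 (mod 7).
    Then x = 4 + 9·3 = 31, valid modulo lcm(9, 7) = 63: x ≡ 31 (mod 63).
  Combine with x ≡ 2 (mod 13): since gcd(63, 13) = 1, we get a unique residue mod 819.
    Write x = 31 + 63·t and substitute into x ≡ 2 (mod 13): 63·t ≡ 2 − 31 = -29 (mod 13).
    Reduce coefficients mod 13: 11·t ≡ 10 (mod 13).
    The inverse of 11 mod 13 is 6 (since 11·6 = 66 = 5·13 + 1), so t ≡ 6·10 = 60 ≡ 8 (mod 13).
    Then x = 31 + 63·8 = 535, valid modulo lcm(63, 13) = 819: x ≡ 535 (mod 819).
Verify: 535 mod 9 = 4 ✓, 535 mod 7 = 3 ✓, 535 mod 13 = 2 ✓.

x ≡ 535 (mod 819).


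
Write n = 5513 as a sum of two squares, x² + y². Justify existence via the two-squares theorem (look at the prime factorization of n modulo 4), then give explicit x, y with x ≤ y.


Step 1: Factor n = 5513 = 37 · 149.
Step 2: Check the mod-4 condition on each prime factor: 37 ≡ 1 (mod 4), exponent 1; 149 ≡ 1 (mod 4), exponent 1.
All primes ≡ 3 (mod 4) appear to even exponent (or don't appear), so by the two-squares theorem n IS expressible as a sum of two squares.
Step 3: Build a representation. Here n = 37 · 149 is a product of primes ≡ 1 (mod 4). Each prime p ≡ 1 (mod 4) is itself a sum of two squares; find a² by testing p − a² for a perfect square:
  37: 37 − 1² = 36 = 6² ⇒ 37 = 1² + 6².
  149: 149 − 1² = 148, 149 − 2² = 145, 149 − 3² = 140, 149 − 4² = 133, 149 − 5² = 124, 149 − 6² = 113, 149 − 7² = 100 = 10² ⇒ 149 = 7² + 10².
  Combine using the Brahmagupta–Fibonacci identity (a² + b²)(c² + d²) = (ac − bd)² + (ad + bc)² = (ac + bd)² + (ad − bc)²:
  37 · 149 = 5513: from (1² + 6²)(7² + 10²), take (1·7 − 6·10, 1·10 + 6·7) = (7 − 60, 10 + 42) = (-53, 52); dropping signs (only squares matter) gives (53, 52); check 53² + 52² = 2809 + 2704 = 5513 ✓.
Step 4: Order so x ≤ y and verify: 52² + 53² = 2704 + 2809 = 5513 = n. ✓

n = 5513 = 52² + 53² (one valid representation with x ≤ y).


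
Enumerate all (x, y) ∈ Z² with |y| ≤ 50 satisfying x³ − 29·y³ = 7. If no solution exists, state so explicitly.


The equation is x³ - 29y³ = 7. For fixed y, x³ = 29·y³ + 7, so a solution requires the RHS to be a perfect cube.
Strategy: iterate y from -50 to 50, compute RHS = 29·y³ + 7, and check whether it is a (positive or negative) perfect cube.
Check small values of y:
  y = 0: RHS = 7 is not a perfect cube.
  y = 1: RHS = 36 is not a perfect cube.
  y = -1: RHS = -22 is not a perfect cube.
  y = 2: RHS = 239 is not a perfect cube.
  y = -2: RHS = -225 is not a perfect cube.
  y = 3: RHS = 790 is not a perfect cube.
  y = -3: RHS = -776 is not a perfect cube.
Continuing the search up to |y| = 50 finds no solutions either.
No (x, y) in the scanned range satisfies the equation.

No integer solutions with |y| ≤ 50.


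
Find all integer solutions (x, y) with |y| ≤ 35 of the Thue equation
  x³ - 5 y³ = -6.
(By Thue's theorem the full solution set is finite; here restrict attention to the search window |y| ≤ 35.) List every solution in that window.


The equation is x³ - 5y³ = -6. For fixed y, x³ = 5·y³ − 6, so a solution requires the RHS to be a perfect cube.
Strategy: iterate y from -35 to 35, compute RHS = 5·y³ − 6, and check whether it is a (positive or negative) perfect cube.
Check small values of y:
  y = 0: RHS = -6 is not a perfect cube.
  y = 1: RHS = -1 = (-1)³ ⇒ x = -1 works.
  y = -1: RHS = -11 is not a perfect cube.
  y = 2: RHS = 34 is not a perfect cube.
  y = -2: RHS = -46 is not a perfect cube.
  y = 3: RHS = 129 is not a perfect cube.
  y = -3: RHS = -141 is not a perfect cube.
Continuing the search up to |y| = 35 finds no further solutions beyond those listed.
Collected solutions: (-1, 1).

Solutions (with |y| ≤ 35): (-1, 1).


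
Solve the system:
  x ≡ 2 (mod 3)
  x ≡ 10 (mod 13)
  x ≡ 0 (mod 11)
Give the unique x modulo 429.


Moduli 3, 13, 11 are pairwise coprime; by CRT there is a unique solution modulo M = 3 · 13 · 11 = 429.
Solve pairwise, accumulating the modulus:
  Start with x ≡ 2 (mod 3).
  Combine with x ≡ 10 (mod 13): since gcd(3, 13) = 1, we get a unique residue mod 39.
    Write x = 2 + 3·t and substitute into x ≡ 10 (mod 13): 3·t ≡ 10 − 2 = 8 (mod 13).
    The inverse of 3 mod 13 is 9 (since 3·9 = 27 = 2·13 + 1), so t ≡ 9·8 = 72 ≡ 7 (mod 13).
    Then x = 2 + 3·7 = 23, valid modulo lcm(3, 13) = 39: x ≡ 23 (mod 39).
  Combine with x ≡ 0 (mod 11): since gcd(39, 11) = 1, we get a unique residue mod 429.
    Write x = 23 + 39·t and substitute into x ≡ 0 (mod 11): 39·t ≡ 0 − 23 = -23 (mod 11).
    Reduce coefficients mod 11: 6·t ≡ 10 (mod 11).
    The inverse of 6 mod 11 is 2 (since 6·2 = 12 = 1·11 + 1), so t ≡ 2·10 = 20 ≡ 9 (mod 11).
    Then x = 23 + 39·9 = 374, valid modulo lcm(39, 11) = 429: x ≡ 374 (mod 429).
Verify: 374 mod 3 = 2 ✓, 374 mod 13 = 10 ✓, 374 mod 11 = 0 ✓.

x ≡ 374 (mod 429).


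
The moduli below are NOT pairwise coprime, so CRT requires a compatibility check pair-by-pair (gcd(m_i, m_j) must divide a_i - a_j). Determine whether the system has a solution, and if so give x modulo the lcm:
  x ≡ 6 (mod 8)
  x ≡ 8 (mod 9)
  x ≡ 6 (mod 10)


Moduli 8, 9, 10 are not pairwise coprime, so CRT works modulo lcm(m_i) when all pairwise compatibility conditions hold.
Pairwise compatibility: gcd(m_i, m_j) must divide a_i - a_j for every pair.
Merge one congruence at a time:
  Start: x ≡ 6 (mod 8).
  Combine with x ≡ 8 (mod 9): gcd(8, 9) = 1; 8 - 6 = 2, which IS divisible by 1, so compatible.
    Write x = 6 + 8·t and substitute into x ≡ 8 (mod 9): 8·t ≡ 8 − 6 = 2 (mod 9).
    The inverse of 8 mod 9 is 8 (since 8·8 = 64 = 7·9 + 1), so t ≡ 8·2 = 16 ≡ 7 (mod 9).
    Then x = 6 + 8·7 = 62, valid modulo lcm(8, 9) = 72: x ≡ 62 (mod 72).
  Combine with x ≡ 6 (mod 10): gcd(72, 10) = 2; 6 - 62 = -56, which IS divisible by 2, so compatible.
    Write x = 62 + 72·t and substitute into x ≡ 6 (mod 10): 72·t ≡ 6 − 62 = -56 (mod 10).
    Divide the congruence (and modulus) by g = 2: 36·t ≡ -28 (mod 5).
    Reduce coefficients mod 5: 1·t ≡ 2 (mod 5).
    So t ≡ 2 (mod 5).
    Then x = 62 + 72·2 = 206, valid modulo lcm(72, 10) = 360: x ≡ 206 (mod 360).
Verify: 206 mod 8 = 6, 206 mod 9 = 8, 206 mod 10 = 6.

x ≡ 206 (mod 360).


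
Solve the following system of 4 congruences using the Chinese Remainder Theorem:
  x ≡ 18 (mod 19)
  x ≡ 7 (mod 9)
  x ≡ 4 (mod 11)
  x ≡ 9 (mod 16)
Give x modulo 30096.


Product of moduli M = 19 · 9 · 11 · 16 = 30096.
Merge one congruence at a time:
  Start: x ≡ 18 (mod 19).
  Combine with x ≡ 7 (mod 9); new modulus lcm = 171.
    Write x = 18 + 19·t and substitute into x ≡ 7 (mod 9): 19·t ≡ 7 − 18 = -11 (mod 9).
    Reduce coefficients mod 9: 1·t ≡ 7 (mod 9).
    So t ≡ 7 (mod 9).
    Then x = 18 + 19·7 = 151, valid modulo lcm(19, 9) = 171: x ≡ 151 (mod 171).
  Combine with x ≡ 4 (mod 11); new modulus lcm = 1881.
    Write x = 151 + 171·t and substitute into x ≡ 4 (mod 11): 171·t ≡ 4 − 151 = -147 (mod 11).
    Reduce coefficients mod 11: 6·t ≡ 7 (mod 11).
    The inverse of 6 mod 11 is 2 (since 6·2 = 12 = 1·11 + 1), so t ≡ 2·7 = 14 ≡ 3 (mod 11).
    Then x = 151 + 171·3 = 664, valid modulo lcm(171, 11) = 1881: x ≡ 664 (mod 1881).
  Combine with x ≡ 9 (mod 16); new modulus lcm = 30096.
    Write x = 664 + 1881·t and substitute into x ≡ 9 (mod 16): 1881·t ≡ 9 − 664 = -655 (mod 16).
    Reduce coefficients mod 16: 9·t ≡ 1 (mod 16).
    The inverse of 9 mod 16 is 9 (since 9·9 = 81 = 5·16 + 1), so t ≡ 9·1 = 9 ≡ 9 (mod 16).
    Then x = 664 + 1881·9 = 17593, valid modulo lcm(1881, 16) = 30096: x ≡ 17593 (mod 30096).
Verify against each original: 17593 mod 19 = 18, 17593 mod 9 = 7, 17593 mod 11 = 4, 17593 mod 16 = 9.

x ≡ 17593 (mod 30096).


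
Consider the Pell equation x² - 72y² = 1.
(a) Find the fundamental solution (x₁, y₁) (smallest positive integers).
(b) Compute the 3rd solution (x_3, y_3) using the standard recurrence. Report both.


Step 1: Find the fundamental solution (x₁, y₁) of x² - 72y² = 1.
  Expand √72 as a continued fraction. a₀ = ⌊√72⌋ = 8; iterate m_{k+1} = d_k·a_k − m_k, d_{k+1} = (72 − m_{k+1}²)/d_k, a_{k+1} = ⌊(a₀ + m_{k+1})/d_{k+1}⌋ (starting m₀ = 0, d₀ = 1), with convergents p_k = a_k·p_{k-1} + p_{k-2}, q_k = a_k·q_{k-1} + q_{k-2} (p₋₁ = 1, q₋₁ = 0):
  k = 0: a₀ = 8; p₀/q₀ = 8/1; p₀² − 72·q₀² = 64 − 72 = -8.
  k = 1: m = 8, d = 8, a = ⌊(8 + 8)/8⌋ = 2; p/q = (2·8 + 1)/(2·1 + 0) = 17/2; p² − 72·q² = 289 − 288 = 1.
  The first convergent with p² − 72·q² = 1 gives the fundamental solution (x₁, y₁) = (17, 2).
Step 2: Apply the recurrence (x_{n+1}, y_{n+1}) = (x₁x_n + 72y₁y_n, x₁y_n + y₁x_n) repeatedly.
  From (x_1, y_1) = (17, 2): x_2 = 17·17 + 72·2·2 = 577; y_2 = 17·2 + 2·17 = 68.
  From (x_2, y_2) = (577, 68): x_3 = 17·577 + 72·2·68 = 19601; y_3 = 17·68 + 2·577 = 2310.
Step 3: Verify x_3² - 72·y_3² = 384199201 - 384199200 = 1 (should be 1). ✓

(x_1, y_1) = (17, 2); (x_3, y_3) = (19601, 2310).


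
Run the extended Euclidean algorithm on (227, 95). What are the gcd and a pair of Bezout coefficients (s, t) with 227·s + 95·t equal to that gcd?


Euclidean algorithm on (227, 95) — divide until remainder is 0:
  227 = 2 · 95 + 37
  95 = 2 · 37 + 21
  37 = 1 · 21 + 16
  21 = 1 · 16 + 5
  16 = 3 · 5 + 1
  5 = 5 · 1 + 0
gcd(227, 95) = 1.
Track Bezout coefficients alongside the remainders: start with r₀ = 227 = a·1 + b·0 (s = 1, t = 0) and r₁ = 95 = a·0 + b·1 (s = 0, t = 1); each new remainder r_{k+1} = r_{k-1} − q_k·r_k inherits s_{k+1} = s_{k-1} − q_k·s_k, t_{k+1} = t_{k-1} − q_k·t_k, so r_k = a·s_k + b·t_k at every step:
  q = 2: r = 37, s = 1 − 2·0 = 1, t = 0 − 2·1 = -2  (check: 227·1 + 95·(-2) = 37)
  q = 2: r = 21, s = 0 − 2·1 = -2, t = 1 − 2·(-2) = 5  (check: 227·(-2) + 95·5 = 21)
  q = 1: r = 16, s = 1 − 1·(-2) = 3, t = -2 − 1·5 = -7  (check: 227·3 + 95·(-7) = 16)
  q = 1: r = 5, s = -2 − 1·3 = -5, t = 5 − 1·(-7) = 12  (check: 227·(-5) + 95·12 = 5)
  q = 3: r = 1, s = 3 − 3·(-5) = 18, t = -7 − 3·12 = -43  (check: 227·18 + 95·(-43) = 1)
The row with r = 1 (the gcd) gives the Bezout coefficients s = 18, t = -43.
Result: 227 · (18) + 95 · (-43) = 1.

gcd(227, 95) = 1; s = 18, t = -43 (check: 227·18 + 95·(-43) = 1).


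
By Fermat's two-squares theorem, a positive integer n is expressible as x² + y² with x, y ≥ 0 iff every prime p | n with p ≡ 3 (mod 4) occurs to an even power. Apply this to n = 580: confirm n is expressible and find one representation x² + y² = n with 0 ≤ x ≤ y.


Step 1: Factor n = 580 = 2^2 · 5 · 29.
Step 2: Check the mod-4 condition on each prime factor: 2 = 2 (special); 5 ≡ 1 (mod 4), exponent 1; 29 ≡ 1 (mod 4), exponent 1.
All primes ≡ 3 (mod 4) appear to even exponent (or don't appear), so by the two-squares theorem n IS expressible as a sum of two squares.
Step 3: Build a representation. Group n = k² · m with k = 2 and m = 5 · 29 = 145 (a product of primes ≡ 1 (mod 4)); a representation of m scales to one of n via (k·x)² + (k·y)² = k²(x² + y²). Each prime p ≡ 1 (mod 4) is itself a sum of two squares; find a² by testing p − a² for a perfect square:
  5: 5 − 1² = 4 = 2² ⇒ 5 = 1² + 2².
  29: 29 − 1² = 28, 29 − 2² = 25 = 5² ⇒ 29 = 2² + 5².
  Combine using the Brahmagupta–Fibonacci identity (a² + b²)(c² + d²) = (ac − bd)² + (ad + bc)² = (ac + bd)² + (ad − bc)²:
  5 · 29 = 145: from (1² + 2²)(2² + 5²), take (1·2 − 2·5, 1·5 + 2·2) = (2 − 10, 5 + 4) = (-8, 9); dropping signs (only squares matter) gives (8, 9); check 8² + 9² = 64 + 81 = 145 ✓.
  Scale by k = 2: (2·8, 2·9) = (16, 18).
Step 4: Order so x ≤ y and verify: 16² + 18² = 256 + 324 = 580 = n. ✓

n = 580 = 16² + 18² (one valid representation with x ≤ y).


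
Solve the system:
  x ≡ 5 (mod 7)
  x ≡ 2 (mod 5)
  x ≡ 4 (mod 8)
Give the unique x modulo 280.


Moduli 7, 5, 8 are pairwise coprime; by CRT there is a unique solution modulo M = 7 · 5 · 8 = 280.
Solve pairwise, accumulating the modulus:
  Start with x ≡ 5 (mod 7).
  Combine with x ≡ 2 (mod 5): since gcd(7, 5) = 1, we get a unique residue mod 35.
    Write x = 5 + 7·t and substitute into x ≡ 2 (mod 5): 7·t ≡ 2 − 5 = -3 (mod 5).
    Reduce coefficients mod 5: 2·t ≡ 2 (mod 5).
    The inverse of 2 mod 5 is 3 (since 2·3 = 6 = 1·5 + 1), so t ≡ 3·2 = 6 ≡ 1 (mod 5).
    Then x = 5 + 7·1 = 12, valid modulo lcm(7, 5) = 35: x ≡ 12 (mod 35).
  Combine with x ≡ 4 (mod 8): since gcd(35, 8) = 1, we get a unique residue mod 280.
    Write x = 12 + 35·t and substitute into x ≡ 4 (mod 8): 35·t ≡ 4 − 12 = -8 (mod 8).
    Reduce coefficients mod 8: 3·t ≡ 0 (mod 8).
    The inverse of 3 mod 8 is 3 (since 3·3 = 9 = 1·8 + 1), so t ≡ 3·0 = 0 ≡ 0 (mod 8).
    Then x = 12 + 35·0 = 12, valid modulo lcm(35, 8) = 280: x ≡ 12 (mod 280).
Verify: 12 mod 7 = 5 ✓, 12 mod 5 = 2 ✓, 12 mod 8 = 4 ✓.

x ≡ 12 (mod 280).


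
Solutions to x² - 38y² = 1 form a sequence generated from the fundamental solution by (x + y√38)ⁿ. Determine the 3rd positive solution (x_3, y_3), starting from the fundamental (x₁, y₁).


Step 1: Find the fundamental solution (x₁, y₁) of x² - 38y² = 1.
  Expand √38 as a continued fraction. a₀ = ⌊√38⌋ = 6; iterate m_{k+1} = d_k·a_k − m_k, d_{k+1} = (38 − m_{k+1}²)/d_k, a_{k+1} = ⌊(a₀ + m_{k+1})/d_{k+1}⌋ (starting m₀ = 0, d₀ = 1), with convergents p_k = a_k·p_{k-1} + p_{k-2}, q_k = a_k·q_{k-1} + q_{k-2} (p₋₁ = 1, q₋₁ = 0):
  k = 0: a₀ = 6; p₀/q₀ = 6/1; p₀² − 38·q₀² = 36 − 38 = -2.
  k = 1: m = 6, d = 2, a = ⌊(6 + 6)/2⌋ = 6; p/q = (6·6 + 1)/(6·1 + 0) = 37/6; p² − 38·q² = 1369 − 1368 = 1.
  The first convergent with p² − 38·q² = 1 gives the fundamental solution (x₁, y₁) = (37, 6).
Step 2: Apply the recurrence (x_{n+1}, y_{n+1}) = (x₁x_n + 38y₁y_n, x₁y_n + y₁x_n) repeatedly.
  From (x_1, y_1) = (37, 6): x_2 = 37·37 + 38·6·6 = 2737; y_2 = 37·6 + 6·37 = 444.
  From (x_2, y_2) = (2737, 444): x_3 = 37·2737 + 38·6·444 = 202501; y_3 = 37·444 + 6·2737 = 32850.
Step 3: Verify x_3² - 38·y_3² = 41006655001 - 41006655000 = 1 (should be 1). ✓

(x_1, y_1) = (37, 6); (x_3, y_3) = (202501, 32850).


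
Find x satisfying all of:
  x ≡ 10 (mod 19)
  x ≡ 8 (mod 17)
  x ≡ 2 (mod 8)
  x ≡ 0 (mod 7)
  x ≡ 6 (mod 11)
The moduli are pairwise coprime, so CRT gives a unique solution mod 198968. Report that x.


Product of moduli M = 19 · 17 · 8 · 7 · 11 = 198968.
Merge one congruence at a time:
  Start: x ≡ 10 (mod 19).
  Combine with x ≡ 8 (mod 17); new modulus lcm = 323.
    Write x = 10 + 19·t and substitute into x ≡ 8 (mod 17): 19·t ≡ 8 − 10 = -2 (mod 17).
    Reduce coefficients mod 17: 2·t ≡ 15 (mod 17).
    The inverse of 2 mod 17 is 9 (since 2·9 = 18 = 1·17 + 1), so t ≡ 9·15 = 135 ≡ 16 (mod 17).
    Then x = 10 + 19·16 = 314, valid modulo lcm(19, 17) = 323: x ≡ 314 (mod 323).
  Combine with x ≡ 2 (mod 8); new modulus lcm = 2584.
    Write x = 314 + 323·t and substitute into x ≡ 2 (mod 8): 323·t ≡ 2 − 314 = -312 (mod 8).
    Reduce coefficients mod 8: 3·t ≡ 0 (mod 8).
    The inverse of 3 mod 8 is 3 (since 3·3 = 9 = 1·8 + 1), so t ≡ 3·0 = 0 ≡ 0 (mod 8).
    Then x = 314 + 323·0 = 314, valid modulo lcm(323, 8) = 2584: x ≡ 314 (mod 2584).
  Combine with x ≡ 0 (mod 7); new modulus lcm = 18088.
    Write x = 314 + 2584·t and substitute into x ≡ 0 (mod 7): 2584·t ≡ 0 − 314 = -314 (mod 7).
    Reduce coefficients mod 7: 1·t ≡ 1 (mod 7).
    So t ≡ 1 (mod 7).
    Then x = 314 + 2584·1 = 2898, valid modulo lcm(2584, 7) = 18088: x ≡ 2898 (mod 18088).
  Combine with x ≡ 6 (mod 11); new modulus lcm = 198968.
    Write x = 2898 + 18088·t and substitute into x ≡ 6 (mod 11): 18088·t ≡ 6 − 2898 = -2892 (mod 11).
    Reduce coefficients mod 11: 4·t ≡ 1 (mod 11).
    The inverse of 4 mod 11 is 3 (since 4·3 = 12 = 1·11 + 1), so t ≡ 3·1 = 3 ≡ 3 (mod 11).
    Then x = 2898 + 18088·3 = 57162, valid modulo lcm(18088, 11) = 198968: x ≡ 57162 (mod 198968).
Verify against each original: 57162 mod 19 = 10, 57162 mod 17 = 8, 57162 mod 8 = 2, 57162 mod 7 = 0, 57162 mod 11 = 6.

x ≡ 57162 (mod 198968).


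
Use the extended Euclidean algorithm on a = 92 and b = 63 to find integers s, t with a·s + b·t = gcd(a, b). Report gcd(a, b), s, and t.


Euclidean algorithm on (92, 63) — divide until remainder is 0:
  92 = 1 · 63 + 29
  63 = 2 · 29 + 5
  29 = 5 · 5 + 4
  5 = 1 · 4 + 1
  4 = 4 · 1 + 0
gcd(92, 63) = 1.
Track Bezout coefficients alongside the remainders: start with r₀ = 92 = a·1 + b·0 (s = 1, t = 0) and r₁ = 63 = a·0 + b·1 (s = 0, t = 1); each new remainder r_{k+1} = r_{k-1} − q_k·r_k inherits s_{k+1} = s_{k-1} − q_k·s_k, t_{k+1} = t_{k-1} − q_k·t_k, so r_k = a·s_k + b·t_k at every step:
  q = 1: r = 29, s = 1 − 1·0 = 1, t = 0 − 1·1 = -1  (check: 92·1 + 63·(-1) = 29)
  q = 2: r = 5, s = 0 − 2·1 = -2, t = 1 − 2·(-1) = 3  (check: 92·(-2) + 63·3 = 5)
  q = 5: r = 4, s = 1 − 5·(-2) = 11, t = -1 − 5·3 = -16  (check: 92·11 + 63·(-16) = 4)
  q = 1: r = 1, s = -2 − 1·11 = -13, t = 3 − 1·(-16) = 19  (check: 92·(-13) + 63·19 = 1)
The row with r = 1 (the gcd) gives the Bezout coefficients s = -13, t = 19.
Result: 92 · (-13) + 63 · (19) = 1.

gcd(92, 63) = 1; s = -13, t = 19 (check: 92·(-13) + 63·19 = 1).


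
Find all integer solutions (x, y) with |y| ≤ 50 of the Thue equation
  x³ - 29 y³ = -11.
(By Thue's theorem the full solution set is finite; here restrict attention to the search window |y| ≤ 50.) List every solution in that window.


The equation is x³ - 29y³ = -11. For fixed y, x³ = 29·y³ − 11, so a solution requires the RHS to be a perfect cube.
Strategy: iterate y from -50 to 50, compute RHS = 29·y³ − 11, and check whether it is a (positive or negative) perfect cube.
Check small values of y:
  y = 0: RHS = -11 is not a perfect cube.
  y = 1: RHS = 18 is not a perfect cube.
  y = -1: RHS = -40 is not a perfect cube.
  y = 2: RHS = 221 is not a perfect cube.
  y = -2: RHS = -243 is not a perfect cube.
  y = 3: RHS = 772 is not a perfect cube.
  y = -3: RHS = -794 is not a perfect cube.
Continuing the search up to |y| = 50 finds no solutions either.
No (x, y) in the scanned range satisfies the equation.

No integer solutions with |y| ≤ 50.


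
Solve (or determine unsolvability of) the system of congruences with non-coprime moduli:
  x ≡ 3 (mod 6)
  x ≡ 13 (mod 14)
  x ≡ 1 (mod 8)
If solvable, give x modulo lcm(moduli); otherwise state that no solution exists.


Moduli 6, 14, 8 are not pairwise coprime, so CRT works modulo lcm(m_i) when all pairwise compatibility conditions hold.
Pairwise compatibility: gcd(m_i, m_j) must divide a_i - a_j for every pair.
Merge one congruence at a time:
  Start: x ≡ 3 (mod 6).
  Combine with x ≡ 13 (mod 14): gcd(6, 14) = 2; 13 - 3 = 10, which IS divisible by 2, so compatible.
    Write x = 3 + 6·t and substitute into x ≡ 13 (mod 14): 6·t ≡ 13 − 3 = 10 (mod 14).
    Divide the congruence (and modulus) by g = 2: 3·t ≡ 5 (mod 7).
    The inverse of 3 mod 7 is 5 (since 3·5 = 15 = 2·7 + 1), so t ≡ 5·5 = 25 ≡ 4 (mod 7).
    Then x = 3 + 6·4 = 27, valid modulo lcm(6, 14) = 42: x ≡ 27 (mod 42).
  Combine with x ≡ 1 (mod 8): gcd(42, 8) = 2; 1 - 27 = -26, which IS divisible by 2, so compatible.
    Write x = 27 + 42·t and substitute into x ≡ 1 (mod 8): 42·t ≡ 1 − 27 = -26 (mod 8).
    Divide the congruence (and modulus) by g = 2: 21·t ≡ -13 (mod 4).
    Reduce coefficients mod 4: 1·t ≡ 3 (mod 4).
    So t ≡ 3 (mod 4).
    Then x = 27 + 42·3 = 153, valid modulo lcm(42, 8) = 168: x ≡ 153 (mod 168).
Verify: 153 mod 6 = 3, 153 mod 14 = 13, 153 mod 8 = 1.

x ≡ 153 (mod 168).


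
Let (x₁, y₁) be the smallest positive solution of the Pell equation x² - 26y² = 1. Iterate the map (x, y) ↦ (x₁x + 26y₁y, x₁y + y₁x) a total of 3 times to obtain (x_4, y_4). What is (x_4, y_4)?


Step 1: Find the fundamental solution (x₁, y₁) of x² - 26y² = 1.
  Expand √26 as a continued fraction. a₀ = ⌊√26⌋ = 5; iterate m_{k+1} = d_k·a_k − m_k, d_{k+1} = (26 − m_{k+1}²)/d_k, a_{k+1} = ⌊(a₀ + m_{k+1})/d_{k+1}⌋ (starting m₀ = 0, d₀ = 1), with convergents p_k = a_k·p_{k-1} + p_{k-2}, q_k = a_k·q_{k-1} + q_{k-2} (p₋₁ = 1, q₋₁ = 0):
  k = 0: a₀ = 5; p₀/q₀ = 5/1; p₀² − 26·q₀² = 25 − 26 = -1.
  k = 1: m = 5, d = 1, a = ⌊(5 + 5)/1⌋ = 10; p/q = (10·5 + 1)/(10·1 + 0) = 51/10; p² − 26·q² = 2601 − 2600 = 1.
  The first convergent with p² − 26·q² = 1 gives the fundamental solution (x₁, y₁) = (51, 10).
Step 2: Apply the recurrence (x_{n+1}, y_{n+1}) = (x₁x_n + 26y₁y_n, x₁y_n + y₁x_n) repeatedly.
  From (x_1, y_1) = (51, 10): x_2 = 51·51 + 26·10·10 = 5201; y_2 = 51·10 + 10·51 = 1020.
  From (x_2, y_2) = (5201, 1020): x_3 = 51·5201 + 26·10·1020 = 530451; y_3 = 51·1020 + 10·5201 = 104030.
  From (x_3, y_3) = (530451, 104030): x_4 = 51·530451 + 26·10·104030 = 54100801; y_4 = 51·104030 + 10·530451 = 10610040.
Step 3: Verify x_4² - 26·y_4² = 2926896668841601 - 2926896668841600 = 1 (should be 1). ✓

(x_1, y_1) = (51, 10); (x_4, y_4) = (54100801, 10610040).


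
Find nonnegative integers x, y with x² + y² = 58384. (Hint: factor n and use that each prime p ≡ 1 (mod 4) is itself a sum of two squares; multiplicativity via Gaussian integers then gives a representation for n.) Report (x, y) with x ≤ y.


Step 1: Factor n = 58384 = 2^4 · 41 · 89.
Step 2: Check the mod-4 condition on each prime factor: 2 = 2 (special); 41 ≡ 1 (mod 4), exponent 1; 89 ≡ 1 (mod 4), exponent 1.
All primes ≡ 3 (mod 4) appear to even exponent (or don't appear), so by the two-squares theorem n IS expressible as a sum of two squares.
Step 3: Build a representation. Group n = k² · m with k = 4 and m = 41 · 89 = 3649 (a product of primes ≡ 1 (mod 4)); a representation of m scales to one of n via (k·x)² + (k·y)² = k²(x² + y²). Each prime p ≡ 1 (mod 4) is itself a sum of two squares; find a² by testing p − a² for a perfect square:
  41: 41 − 1² = 40, 41 − 2² = 37, 41 − 3² = 32, 41 − 4² = 25 = 5² ⇒ 41 = 4² + 5².
  89: 89 − 1² = 88, 89 − 2² = 85, 89 − 3² = 80, 89 − 4² = 73, 89 − 5² = 64 = 8² ⇒ 89 = 5² + 8².
  Combine using the Brahmagupta–Fibonacci identity (a² + b²)(c² + d²) = (ac − bd)² + (ad + bc)² = (ac + bd)² + (ad − bc)²:
  41 · 89 = 3649: from (4² + 5²)(5² + 8²), take (4·5 − 5·8, 4·8 + 5·5) = (20 − 40, 32 + 25) = (-20, 57); dropping signs (only squares matter) gives (20, 57); check 20² + 57² = 400 + 3249 = 3649 ✓.
  Scale by k = 4: (4·20, 4·57) = (80, 228).
Step 4: Order so x ≤ y and verify: 80² + 228² = 6400 + 51984 = 58384 = n. ✓

n = 58384 = 80² + 228² (one valid representation with x ≤ y).


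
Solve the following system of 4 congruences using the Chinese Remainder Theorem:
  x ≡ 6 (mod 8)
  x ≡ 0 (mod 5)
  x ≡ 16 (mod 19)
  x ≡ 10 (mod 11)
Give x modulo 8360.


Product of moduli M = 8 · 5 · 19 · 11 = 8360.
Merge one congruence at a time:
  Start: x ≡ 6 (mod 8).
  Combine with x ≡ 0 (mod 5); new modulus lcm = 40.
    Write x = 6 + 8·t and substitute into x ≡ 0 (mod 5): 8·t ≡ 0 − 6 = -6 (mod 5).
    Reduce coefficients mod 5: 3·t ≡ 4 (mod 5).
    The inverse of 3 mod 5 is 2 (since 3·2 = 6 = 1·5 + 1), so t ≡ 2·4 = 8 ≡ 3 (mod 5).
    Then x = 6 + 8·3 = 30, valid modulo lcm(8, 5) = 40: x ≡ 30 (mod 40).
  Combine with x ≡ 16 (mod 19); new modulus lcm = 760.
    Write x = 30 + 40·t and substitute into x ≡ 16 (mod 19): 40·t ≡ 16 − 30 = -14 (mod 19).
    Reduce coefficients mod 19: 2·t ≡ 5 (mod 19).
    The inverse of 2 mod 19 is 10 (since 2·10 = 20 = 1·19 + 1), so t ≡ 10·5 = 50 ≡ 12 (mod 19).
    Then x = 30 + 40·12 = 510, valid modulo lcm(40, 19) = 760: x ≡ 510 (mod 760).
  Combine with x ≡ 10 (mod 11); new modulus lcm = 8360.
    Write x = 510 + 760·t and substitute into x ≡ 10 (mod 11): 760·t ≡ 10 − 510 = -500 (mod 11).
    Reduce coefficients mod 11: 1·t ≡ 6 (mod 11).
    So t ≡ 6 (mod 11).
    Then x = 510 + 760·6 = 5070, valid modulo lcm(760, 11) = 8360: x ≡ 5070 (mod 8360).
Verify against each original: 5070 mod 8 = 6, 5070 mod 5 = 0, 5070 mod 19 = 16, 5070 mod 11 = 10.

x ≡ 5070 (mod 8360).


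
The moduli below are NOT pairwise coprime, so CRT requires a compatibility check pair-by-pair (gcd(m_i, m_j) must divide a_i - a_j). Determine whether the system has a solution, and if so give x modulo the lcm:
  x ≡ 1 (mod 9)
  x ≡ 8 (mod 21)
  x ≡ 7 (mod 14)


Moduli 9, 21, 14 are not pairwise coprime, so CRT works modulo lcm(m_i) when all pairwise compatibility conditions hold.
Pairwise compatibility: gcd(m_i, m_j) must divide a_i - a_j for every pair.
Merge one congruence at a time:
  Start: x ≡ 1 (mod 9).
  Combine with x ≡ 8 (mod 21): gcd(9, 21) = 3, and 8 - 1 = 7 is NOT divisible by 3.
    ⇒ system is inconsistent (no integer solution).

No solution (the system is inconsistent).


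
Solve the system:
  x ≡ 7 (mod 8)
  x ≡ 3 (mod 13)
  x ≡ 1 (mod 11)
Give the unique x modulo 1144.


Moduli 8, 13, 11 are pairwise coprime; by CRT there is a unique solution modulo M = 8 · 13 · 11 = 1144.
Solve pairwise, accumulating the modulus:
  Start with x ≡ 7 (mod 8).
  Combine with x ≡ 3 (mod 13): since gcd(8, 13) = 1, we get a unique residue mod 104.
    Write x = 7 + 8·t and substitute into x ≡ 3 (mod 13): 8·t ≡ 3 − 7 = -4 (mod 13).
    Reduce coefficients mod 13: 8·t ≡ 9 (mod 13).
    The inverse of 8 mod 13 is 5 (since 8·5 = 40 = 3·13 + 1), so t ≡ 5·9 = 45 ≡ 6 (mod 13).
    Then x = 7 + 8·6 = 55, valid modulo lcm(8, 13) = 104: x ≡ 55 (mod 104).
  Combine with x ≡ 1 (mod 11): since gcd(104, 11) = 1, we get a unique residue mod 1144.
    Write x = 55 + 104·t and substitute into x ≡ 1 (mod 11): 104·t ≡ 1 − 55 = -54 (mod 11).
    Reduce coefficients mod 11: 5·t ≡ 1 (mod 11).
    The inverse of 5 mod 11 is 9 (since 5·9 = 45 = 4·11 + 1), so t ≡ 9·1 = 9 ≡ 9 (mod 11).
    Then x = 55 + 104·9 = 991, valid modulo lcm(104, 11) = 1144: x ≡ 991 (mod 1144).
Verify: 991 mod 8 = 7 ✓, 991 mod 13 = 3 ✓, 991 mod 11 = 1 ✓.

x ≡ 991 (mod 1144).


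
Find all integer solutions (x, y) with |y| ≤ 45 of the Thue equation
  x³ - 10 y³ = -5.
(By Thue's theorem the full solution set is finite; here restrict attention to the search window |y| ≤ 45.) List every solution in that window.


The equation is x³ - 10y³ = -5. For fixed y, x³ = 10·y³ − 5, so a solution requires the RHS to be a perfect cube.
Strategy: iterate y from -45 to 45, compute RHS = 10·y³ − 5, and check whether it is a (positive or negative) perfect cube.
Check small values of y:
  y = 0: RHS = -5 is not a perfect cube.
  y = 1: RHS = 5 is not a perfect cube.
  y = -1: RHS = -15 is not a perfect cube.
  y = 2: RHS = 75 is not a perfect cube.
  y = -2: RHS = -85 is not a perfect cube.
  y = 3: RHS = 265 is not a perfect cube.
  y = -3: RHS = -275 is not a perfect cube.
Continuing the search up to |y| = 45 finds no solutions either.
No (x, y) in the scanned range satisfies the equation.

No integer solutions with |y| ≤ 45.
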